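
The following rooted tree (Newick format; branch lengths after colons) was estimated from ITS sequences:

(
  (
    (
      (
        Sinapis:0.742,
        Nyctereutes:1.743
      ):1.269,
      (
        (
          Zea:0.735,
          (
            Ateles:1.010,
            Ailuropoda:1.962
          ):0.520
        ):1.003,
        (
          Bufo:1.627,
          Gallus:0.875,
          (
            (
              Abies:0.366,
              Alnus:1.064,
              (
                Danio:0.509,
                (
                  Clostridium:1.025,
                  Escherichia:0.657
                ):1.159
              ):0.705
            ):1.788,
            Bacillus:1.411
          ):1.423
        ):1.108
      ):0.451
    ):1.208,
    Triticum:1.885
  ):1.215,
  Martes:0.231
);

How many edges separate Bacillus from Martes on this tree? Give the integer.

The MRCA of Bacillus and Martes is the root of the tree.
From Bacillus up to that node: 6 branches. From Martes up to the same node: 1 branch. Total: 6 + 1 = 7.

7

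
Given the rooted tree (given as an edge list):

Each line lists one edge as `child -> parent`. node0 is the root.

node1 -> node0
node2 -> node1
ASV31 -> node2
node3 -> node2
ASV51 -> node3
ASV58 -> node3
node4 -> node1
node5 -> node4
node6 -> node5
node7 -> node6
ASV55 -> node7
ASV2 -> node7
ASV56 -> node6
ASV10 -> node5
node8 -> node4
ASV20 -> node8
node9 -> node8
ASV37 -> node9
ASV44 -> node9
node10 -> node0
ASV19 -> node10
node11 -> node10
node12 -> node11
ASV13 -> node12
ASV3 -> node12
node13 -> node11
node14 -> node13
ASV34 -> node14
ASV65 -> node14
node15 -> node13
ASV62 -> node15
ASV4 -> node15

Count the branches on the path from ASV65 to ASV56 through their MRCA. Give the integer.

10

The MRCA of ASV65 and ASV56 is the root of the tree.
From ASV65 up to that node: 5 branches. From ASV56 up to the same node: 5 branches. Total: 5 + 5 = 10.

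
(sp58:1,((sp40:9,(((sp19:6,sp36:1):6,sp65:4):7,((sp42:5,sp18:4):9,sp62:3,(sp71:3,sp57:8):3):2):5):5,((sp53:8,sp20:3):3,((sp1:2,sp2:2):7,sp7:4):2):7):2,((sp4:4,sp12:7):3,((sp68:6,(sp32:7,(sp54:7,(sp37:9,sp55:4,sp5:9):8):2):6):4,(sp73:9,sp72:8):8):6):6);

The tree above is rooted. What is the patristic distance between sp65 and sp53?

39

The path runs sp65 → … → MRCA → … → sp53; the MRCA is the node subtending ((sp40,(((sp19,sp36),sp65),((sp42,sp18),sp62,(sp71,sp57)))),((sp53,sp20),((sp1,sp2),sp7))).
Branch lengths along that path: 4 + 7 + 5 + 5 + 7 + 3 + 8 = 39.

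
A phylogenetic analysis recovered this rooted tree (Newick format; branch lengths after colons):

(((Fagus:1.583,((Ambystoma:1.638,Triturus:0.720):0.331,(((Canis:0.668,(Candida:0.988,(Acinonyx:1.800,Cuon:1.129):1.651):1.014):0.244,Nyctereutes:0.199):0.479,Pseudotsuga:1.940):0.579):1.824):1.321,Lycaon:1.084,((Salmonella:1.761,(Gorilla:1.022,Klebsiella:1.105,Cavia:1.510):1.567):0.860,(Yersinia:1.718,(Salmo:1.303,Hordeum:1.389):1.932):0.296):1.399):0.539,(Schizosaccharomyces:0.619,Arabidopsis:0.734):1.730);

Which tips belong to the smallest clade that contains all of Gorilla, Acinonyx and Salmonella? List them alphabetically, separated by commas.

Acinonyx, Ambystoma, Candida, Canis, Cavia, Cuon, Fagus, Gorilla, Hordeum, Klebsiella, Lycaon, Nyctereutes, Pseudotsuga, Salmo, Salmonella, Triturus, Yersinia

Tracing Gorilla: it sits inside (Gorilla,Klebsiella,Cavia).
Tracing Acinonyx: it sits inside (Acinonyx,Cuon).
Tracing Salmonella: it sits inside (Salmonella,(Gorilla,Klebsiella,Cavia)).
The smallest clade enclosing all 3 is ((Fagus,((Ambystoma,Triturus),(((Canis,(Candida,(Acinonyx,Cuon))),Nyctereutes),Pseudotsuga))),Lycaon,((Salmonella,(Gorilla,Klebsiella,Cavia)),(Yersinia,(Salmo,Hordeum)))); the answer is its 17 terminal taxa in alphabetical order.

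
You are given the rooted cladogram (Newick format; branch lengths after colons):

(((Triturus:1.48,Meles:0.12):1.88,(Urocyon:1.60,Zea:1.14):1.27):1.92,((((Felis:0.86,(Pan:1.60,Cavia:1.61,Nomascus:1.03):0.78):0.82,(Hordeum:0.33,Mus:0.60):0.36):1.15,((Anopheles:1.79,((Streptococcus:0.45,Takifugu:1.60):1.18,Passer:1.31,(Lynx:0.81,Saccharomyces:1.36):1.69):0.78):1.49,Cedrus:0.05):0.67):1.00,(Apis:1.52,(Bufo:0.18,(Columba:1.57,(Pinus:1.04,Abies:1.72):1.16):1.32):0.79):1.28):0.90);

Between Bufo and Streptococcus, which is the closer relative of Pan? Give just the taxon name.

The MRCA of Pan and Streptococcus subtends (((Felis,(Pan,Cavia,Nomascus)),(Hordeum,Mus)),((Anopheles,((Streptococcus,Takifugu),Passer,(Lynx,Saccharomyces))),Cedrus)) (13 taxa).
The MRCA of Pan and Bufo subtends ((((Felis,(Pan,Cavia,Nomascus)),(Hordeum,Mus)),((Anopheles,((Streptococcus,Takifugu),Passer,(Lynx,Saccharomyces))),Cedrus)),(Apis,(Bufo,(Columba,(Pinus,Abies))))) (18 taxa).
The first is nested inside the second, so Pan shares a more recent common ancestor with Streptococcus.

Streptococcus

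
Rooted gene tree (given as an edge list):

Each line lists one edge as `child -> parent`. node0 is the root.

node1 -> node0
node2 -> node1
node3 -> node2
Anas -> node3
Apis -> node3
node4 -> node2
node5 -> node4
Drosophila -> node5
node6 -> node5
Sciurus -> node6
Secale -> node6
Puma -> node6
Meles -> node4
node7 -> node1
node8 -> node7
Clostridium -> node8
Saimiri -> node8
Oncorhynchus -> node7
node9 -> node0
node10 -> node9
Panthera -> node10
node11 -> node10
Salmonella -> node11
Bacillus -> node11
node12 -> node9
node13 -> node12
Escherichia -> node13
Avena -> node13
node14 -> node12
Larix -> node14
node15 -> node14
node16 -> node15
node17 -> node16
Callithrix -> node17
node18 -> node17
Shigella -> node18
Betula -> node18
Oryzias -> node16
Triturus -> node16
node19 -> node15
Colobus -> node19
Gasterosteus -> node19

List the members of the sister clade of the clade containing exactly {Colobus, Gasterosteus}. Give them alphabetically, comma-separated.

Betula, Callithrix, Oryzias, Shigella, Triturus

The clade containing exactly {Colobus, Gasterosteus} attaches to the tree at the node subtending (((Callithrix,(Shigella,Betula)),Oryzias,Triturus),(Colobus,Gasterosteus)).
The other lineage descending from that same node — the sister group — is ((Callithrix,(Shigella,Betula)),Oryzias,Triturus); its 5 tips in alphabetical order are the answer.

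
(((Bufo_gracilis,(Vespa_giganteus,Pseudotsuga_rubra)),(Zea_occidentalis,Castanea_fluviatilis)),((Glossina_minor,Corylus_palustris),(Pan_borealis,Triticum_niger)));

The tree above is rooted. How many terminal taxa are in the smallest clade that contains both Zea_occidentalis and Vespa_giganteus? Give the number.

5

The MRCA of Zea_occidentalis and Vespa_giganteus is the node subtending ((Bufo_gracilis,(Vespa_giganteus,Pseudotsuga_rubra)),(Zea_occidentalis,Castanea_fluviatilis)).
That clade contains 5 terminal taxa: Bufo_gracilis, Castanea_fluviatilis, Pseudotsuga_rubra, Vespa_giganteus, Zea_occidentalis.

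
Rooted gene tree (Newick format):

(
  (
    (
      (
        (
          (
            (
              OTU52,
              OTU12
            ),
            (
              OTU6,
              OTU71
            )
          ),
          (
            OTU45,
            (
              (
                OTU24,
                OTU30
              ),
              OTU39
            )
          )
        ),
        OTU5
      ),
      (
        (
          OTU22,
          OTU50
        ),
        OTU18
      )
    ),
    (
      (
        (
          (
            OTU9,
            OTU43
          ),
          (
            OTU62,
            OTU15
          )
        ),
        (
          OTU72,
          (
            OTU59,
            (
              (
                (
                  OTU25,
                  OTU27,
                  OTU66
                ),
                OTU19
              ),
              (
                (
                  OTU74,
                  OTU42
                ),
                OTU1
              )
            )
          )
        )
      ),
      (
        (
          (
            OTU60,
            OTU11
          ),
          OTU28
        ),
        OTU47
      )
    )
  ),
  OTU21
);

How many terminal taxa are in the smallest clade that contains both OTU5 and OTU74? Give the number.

The MRCA of OTU5 and OTU74 is the node subtending ((((((OTU52,OTU12),(OTU6,OTU71)),(OTU45,((OTU24,OTU30),OTU39))),OTU5),((OTU22,OTU50),OTU18)),((((OTU9,OTU43),(OTU62,OTU15)),(OTU72,(OTU59,(((OTU25,OTU27,OTU66),OTU19),((OTU74,OTU42),OTU1))))),(((OTU60,OTU11),OTU28),OTU47))).
That clade contains 29 terminal taxa: OTU1, OTU11, OTU12, OTU15, OTU18, OTU19, OTU22, OTU24, OTU25, OTU27, OTU28, OTU30, OTU39, OTU42, OTU43, OTU45, OTU47, OTU5, OTU50, OTU52, OTU59, OTU6, OTU60, OTU62, OTU66, OTU71, OTU72, OTU74, OTU9.

29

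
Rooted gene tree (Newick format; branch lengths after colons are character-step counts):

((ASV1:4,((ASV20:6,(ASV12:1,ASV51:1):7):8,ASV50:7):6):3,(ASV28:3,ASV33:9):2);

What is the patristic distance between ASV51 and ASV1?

26

The path runs ASV51 → … → MRCA → … → ASV1; the MRCA is the node subtending (ASV1,((ASV20,(ASV12,ASV51)),ASV50)).
Branch lengths along that path: 1 + 7 + 8 + 6 + 4 = 26.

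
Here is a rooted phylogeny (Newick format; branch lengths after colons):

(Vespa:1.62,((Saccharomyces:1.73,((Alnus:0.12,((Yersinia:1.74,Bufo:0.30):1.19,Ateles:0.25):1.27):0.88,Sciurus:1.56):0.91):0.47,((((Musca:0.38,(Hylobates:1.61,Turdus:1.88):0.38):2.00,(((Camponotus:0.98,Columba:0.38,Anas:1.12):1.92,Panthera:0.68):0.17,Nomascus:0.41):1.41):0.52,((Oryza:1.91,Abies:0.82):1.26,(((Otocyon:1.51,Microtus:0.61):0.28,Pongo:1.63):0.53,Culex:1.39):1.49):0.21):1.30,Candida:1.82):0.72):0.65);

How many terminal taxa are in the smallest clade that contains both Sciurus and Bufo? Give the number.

5

The MRCA of Sciurus and Bufo is the node subtending ((Alnus,((Yersinia,Bufo),Ateles)),Sciurus).
That clade contains 5 terminal taxa: Alnus, Ateles, Bufo, Sciurus, Yersinia.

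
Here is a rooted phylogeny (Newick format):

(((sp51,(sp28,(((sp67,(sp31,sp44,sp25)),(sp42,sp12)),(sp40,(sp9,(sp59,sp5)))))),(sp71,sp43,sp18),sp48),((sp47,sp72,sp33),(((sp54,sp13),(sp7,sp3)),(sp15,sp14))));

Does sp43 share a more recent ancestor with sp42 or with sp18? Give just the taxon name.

The MRCA of sp43 and sp18 subtends (sp71,sp43,sp18) (3 taxa).
The MRCA of sp43 and sp42 subtends ((sp51,(sp28,(((sp67,(sp31,sp44,sp25)),(sp42,sp12)),(sp40,(sp9,(sp59,sp5)))))),(sp71,sp43,sp18),sp48) (16 taxa).
The first is nested inside the second, so sp43 shares a more recent common ancestor with sp18.

sp18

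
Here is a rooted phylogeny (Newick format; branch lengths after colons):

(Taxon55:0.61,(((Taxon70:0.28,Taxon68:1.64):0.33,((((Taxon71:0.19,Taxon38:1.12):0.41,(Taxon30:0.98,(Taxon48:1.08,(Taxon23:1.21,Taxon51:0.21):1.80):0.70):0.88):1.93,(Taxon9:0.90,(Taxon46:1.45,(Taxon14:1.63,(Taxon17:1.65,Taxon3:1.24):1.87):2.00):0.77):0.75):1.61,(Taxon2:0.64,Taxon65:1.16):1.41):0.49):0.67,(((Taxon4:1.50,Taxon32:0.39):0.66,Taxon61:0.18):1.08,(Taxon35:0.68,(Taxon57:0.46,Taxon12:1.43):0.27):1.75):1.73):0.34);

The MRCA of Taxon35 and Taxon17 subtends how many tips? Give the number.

21

The MRCA of Taxon35 and Taxon17 is the node subtending (((Taxon70,Taxon68),((((Taxon71,Taxon38),(Taxon30,(Taxon48,(Taxon23,Taxon51)))),(Taxon9,(Taxon46,(Taxon14,(Taxon17,Taxon3))))),(Taxon2,Taxon65))),(((Taxon4,Taxon32),Taxon61),(Taxon35,(Taxon57,Taxon12)))).
That clade contains 21 terminal taxa: Taxon12, Taxon14, Taxon17, Taxon2, Taxon23, Taxon3, Taxon30, Taxon32, Taxon35, Taxon38, Taxon4, Taxon46, Taxon48, Taxon51, Taxon57, Taxon61, Taxon65, Taxon68, Taxon70, Taxon71, Taxon9.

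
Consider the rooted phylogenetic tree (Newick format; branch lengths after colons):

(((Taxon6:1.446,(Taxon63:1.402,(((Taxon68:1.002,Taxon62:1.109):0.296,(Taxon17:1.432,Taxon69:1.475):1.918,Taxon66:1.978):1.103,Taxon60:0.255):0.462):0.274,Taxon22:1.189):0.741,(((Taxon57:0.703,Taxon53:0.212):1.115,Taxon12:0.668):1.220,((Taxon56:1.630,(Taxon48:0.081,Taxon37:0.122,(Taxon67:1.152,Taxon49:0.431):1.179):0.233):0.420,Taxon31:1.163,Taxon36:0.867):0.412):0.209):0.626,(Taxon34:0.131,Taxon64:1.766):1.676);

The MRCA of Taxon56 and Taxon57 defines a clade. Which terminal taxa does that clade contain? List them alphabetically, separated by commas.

Tracing Taxon56: it sits inside (Taxon56,(Taxon48,Taxon37,(Taxon67,Taxon49))).
Tracing Taxon57: it sits inside (Taxon57,Taxon53).
The smallest clade enclosing both is (((Taxon57,Taxon53),Taxon12),((Taxon56,(Taxon48,Taxon37,(Taxon67,Taxon49))),Taxon31,Taxon36)); the answer is its 10 terminal taxa in alphabetical order.

Taxon12, Taxon31, Taxon36, Taxon37, Taxon48, Taxon49, Taxon53, Taxon56, Taxon57, Taxon67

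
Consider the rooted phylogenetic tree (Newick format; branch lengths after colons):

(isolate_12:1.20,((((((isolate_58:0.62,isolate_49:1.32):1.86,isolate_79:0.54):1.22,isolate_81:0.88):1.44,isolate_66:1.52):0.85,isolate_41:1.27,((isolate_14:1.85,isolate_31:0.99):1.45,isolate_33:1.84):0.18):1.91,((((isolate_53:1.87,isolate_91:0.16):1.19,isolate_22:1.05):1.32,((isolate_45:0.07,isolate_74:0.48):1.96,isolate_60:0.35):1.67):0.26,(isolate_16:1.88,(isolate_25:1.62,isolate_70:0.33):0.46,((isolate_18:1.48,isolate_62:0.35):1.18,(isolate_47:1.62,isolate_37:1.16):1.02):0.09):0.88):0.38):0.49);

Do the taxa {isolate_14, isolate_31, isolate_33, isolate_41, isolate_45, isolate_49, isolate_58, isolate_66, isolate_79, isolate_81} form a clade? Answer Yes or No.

The MRCA of the listed taxa subtends ((((((isolate_58,isolate_49),isolate_79),isolate_81),isolate_66),isolate_41,((isolate_14,isolate_31),isolate_33)),((((isolate_53,isolate_91),isolate_22),((isolate_45,isolate_74),isolate_60)),(isolate_16,(isolate_25,isolate_70),((isolate_18,isolate_62),(isolate_47,isolate_37))))).
That clade also contains isolate_16, isolate_18, isolate_22, isolate_25, isolate_37, isolate_47, isolate_53, isolate_60, isolate_62, isolate_70, isolate_74, isolate_91, which are not in the proposed group, so the group is not monophyletic.

No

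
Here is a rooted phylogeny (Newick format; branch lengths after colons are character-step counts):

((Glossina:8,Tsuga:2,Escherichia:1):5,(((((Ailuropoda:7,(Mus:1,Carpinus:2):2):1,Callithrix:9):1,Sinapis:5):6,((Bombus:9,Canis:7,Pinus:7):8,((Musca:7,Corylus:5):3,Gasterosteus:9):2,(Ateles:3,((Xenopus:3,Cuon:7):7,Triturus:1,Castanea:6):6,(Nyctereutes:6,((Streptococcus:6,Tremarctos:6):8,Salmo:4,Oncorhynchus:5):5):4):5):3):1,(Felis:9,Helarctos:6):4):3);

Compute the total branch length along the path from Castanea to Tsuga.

The path runs Castanea → … → MRCA → … → Tsuga; the MRCA is the root of the tree.
Branch lengths along that path: 6 + 6 + 5 + 3 + 1 + 3 + 5 + 2 = 31.

31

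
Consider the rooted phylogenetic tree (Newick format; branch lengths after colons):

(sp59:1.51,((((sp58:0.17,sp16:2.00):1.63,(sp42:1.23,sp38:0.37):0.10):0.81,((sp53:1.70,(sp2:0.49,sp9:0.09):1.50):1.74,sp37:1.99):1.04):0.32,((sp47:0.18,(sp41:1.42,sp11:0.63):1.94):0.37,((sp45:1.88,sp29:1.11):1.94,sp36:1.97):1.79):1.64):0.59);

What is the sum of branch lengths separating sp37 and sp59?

The path runs sp37 → … → MRCA → … → sp59; the MRCA is the root of the tree.
Branch lengths along that path: 1.99 + 1.04 + 0.32 + 0.59 + 1.51 = 5.45.

5.45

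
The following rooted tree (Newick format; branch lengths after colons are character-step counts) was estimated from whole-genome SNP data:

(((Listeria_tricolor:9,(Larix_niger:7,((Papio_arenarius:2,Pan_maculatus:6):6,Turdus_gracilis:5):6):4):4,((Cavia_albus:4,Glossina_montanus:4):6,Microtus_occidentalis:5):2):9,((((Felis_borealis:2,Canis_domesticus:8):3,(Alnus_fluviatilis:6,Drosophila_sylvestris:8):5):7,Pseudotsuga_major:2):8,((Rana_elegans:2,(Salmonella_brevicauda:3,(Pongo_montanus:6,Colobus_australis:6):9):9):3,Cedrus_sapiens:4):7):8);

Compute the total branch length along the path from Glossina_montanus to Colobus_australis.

63

The path runs Glossina_montanus → … → MRCA → … → Colobus_australis; the MRCA is the root of the tree.
Branch lengths along that path: 4 + 6 + 2 + 9 + 8 + 7 + 3 + 9 + 9 + 6 = 63.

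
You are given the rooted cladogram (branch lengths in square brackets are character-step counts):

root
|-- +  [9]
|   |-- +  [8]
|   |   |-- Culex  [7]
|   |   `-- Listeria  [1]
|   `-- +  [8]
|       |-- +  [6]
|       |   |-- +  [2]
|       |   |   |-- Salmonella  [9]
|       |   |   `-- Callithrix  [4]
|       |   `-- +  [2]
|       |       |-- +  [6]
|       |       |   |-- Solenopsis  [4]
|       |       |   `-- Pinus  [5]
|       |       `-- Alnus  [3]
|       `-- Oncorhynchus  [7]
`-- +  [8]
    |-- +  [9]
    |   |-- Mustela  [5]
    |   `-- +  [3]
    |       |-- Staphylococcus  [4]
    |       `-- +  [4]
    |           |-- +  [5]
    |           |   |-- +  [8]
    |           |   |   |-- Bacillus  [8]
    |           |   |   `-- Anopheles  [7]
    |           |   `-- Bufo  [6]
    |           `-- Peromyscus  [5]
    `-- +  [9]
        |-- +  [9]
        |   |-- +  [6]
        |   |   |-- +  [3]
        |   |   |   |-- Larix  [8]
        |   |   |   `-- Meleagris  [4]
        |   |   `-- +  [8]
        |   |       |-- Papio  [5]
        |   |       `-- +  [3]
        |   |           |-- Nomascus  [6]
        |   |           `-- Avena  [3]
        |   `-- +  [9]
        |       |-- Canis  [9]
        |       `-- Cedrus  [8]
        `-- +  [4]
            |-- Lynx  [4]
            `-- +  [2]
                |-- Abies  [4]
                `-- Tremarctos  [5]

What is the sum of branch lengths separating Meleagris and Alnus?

67

The path runs Meleagris → … → MRCA → … → Alnus; the MRCA is the root of the tree.
Branch lengths along that path: 4 + 3 + 6 + 9 + 9 + 8 + 9 + 8 + 6 + 2 + 3 = 67.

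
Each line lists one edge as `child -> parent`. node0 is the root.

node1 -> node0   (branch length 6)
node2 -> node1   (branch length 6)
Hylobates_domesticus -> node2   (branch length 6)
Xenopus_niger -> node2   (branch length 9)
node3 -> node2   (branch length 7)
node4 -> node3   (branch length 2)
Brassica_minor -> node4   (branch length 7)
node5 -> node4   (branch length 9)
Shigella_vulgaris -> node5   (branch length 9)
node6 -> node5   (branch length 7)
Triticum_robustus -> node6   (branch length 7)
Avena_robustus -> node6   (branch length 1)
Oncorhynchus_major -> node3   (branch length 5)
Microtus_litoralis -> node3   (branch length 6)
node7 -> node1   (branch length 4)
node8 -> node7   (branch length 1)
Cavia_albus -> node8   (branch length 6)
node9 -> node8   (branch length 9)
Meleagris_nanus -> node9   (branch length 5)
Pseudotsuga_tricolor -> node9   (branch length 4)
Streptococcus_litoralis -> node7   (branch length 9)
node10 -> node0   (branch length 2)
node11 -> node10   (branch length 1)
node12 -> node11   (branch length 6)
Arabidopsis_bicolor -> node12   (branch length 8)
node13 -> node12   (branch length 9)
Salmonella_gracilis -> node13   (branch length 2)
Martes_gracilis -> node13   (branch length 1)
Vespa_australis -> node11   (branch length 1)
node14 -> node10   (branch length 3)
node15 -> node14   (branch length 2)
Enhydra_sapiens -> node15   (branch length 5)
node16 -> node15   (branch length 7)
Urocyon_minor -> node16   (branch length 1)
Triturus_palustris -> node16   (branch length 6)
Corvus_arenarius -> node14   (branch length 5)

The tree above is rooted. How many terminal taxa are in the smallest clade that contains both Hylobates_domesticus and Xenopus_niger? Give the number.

The MRCA of Hylobates_domesticus and Xenopus_niger is the node subtending (Hylobates_domesticus,Xenopus_niger,((Brassica_minor,(Shigella_vulgaris,(Triticum_robustus,Avena_robustus))),Oncorhynchus_major,Microtus_litoralis)).
That clade contains 8 terminal taxa: Avena_robustus, Brassica_minor, Hylobates_domesticus, Microtus_litoralis, Oncorhynchus_major, Shigella_vulgaris, Triticum_robustus, Xenopus_niger.

8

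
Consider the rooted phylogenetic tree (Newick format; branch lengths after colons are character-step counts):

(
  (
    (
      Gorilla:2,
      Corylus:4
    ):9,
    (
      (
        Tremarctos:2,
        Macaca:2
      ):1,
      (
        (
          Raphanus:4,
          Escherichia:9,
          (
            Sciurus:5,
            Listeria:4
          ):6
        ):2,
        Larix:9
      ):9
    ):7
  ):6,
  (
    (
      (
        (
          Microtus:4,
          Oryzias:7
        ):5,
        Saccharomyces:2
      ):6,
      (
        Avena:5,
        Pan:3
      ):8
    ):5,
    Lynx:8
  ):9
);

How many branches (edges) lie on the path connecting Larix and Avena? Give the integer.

8

The MRCA of Larix and Avena is the root of the tree.
From Larix up to that node: 4 branches. From Avena up to the same node: 4 branches. Total: 4 + 4 = 8.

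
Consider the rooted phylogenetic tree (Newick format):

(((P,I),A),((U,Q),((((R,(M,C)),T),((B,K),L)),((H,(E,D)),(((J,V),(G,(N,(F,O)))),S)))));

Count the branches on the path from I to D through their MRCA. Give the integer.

The MRCA of I and D is the root of the tree.
From I up to that node: 3 branches. From D up to the same node: 6 branches. Total: 3 + 6 = 9.

9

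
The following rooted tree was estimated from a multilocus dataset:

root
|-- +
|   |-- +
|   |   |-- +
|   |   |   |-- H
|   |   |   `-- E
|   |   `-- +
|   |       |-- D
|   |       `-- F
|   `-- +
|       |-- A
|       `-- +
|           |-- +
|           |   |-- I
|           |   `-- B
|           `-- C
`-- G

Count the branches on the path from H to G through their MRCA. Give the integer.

5

The MRCA of H and G is the root of the tree.
From H up to that node: 4 branches. From G up to the same node: 1 branch. Total: 4 + 1 = 5.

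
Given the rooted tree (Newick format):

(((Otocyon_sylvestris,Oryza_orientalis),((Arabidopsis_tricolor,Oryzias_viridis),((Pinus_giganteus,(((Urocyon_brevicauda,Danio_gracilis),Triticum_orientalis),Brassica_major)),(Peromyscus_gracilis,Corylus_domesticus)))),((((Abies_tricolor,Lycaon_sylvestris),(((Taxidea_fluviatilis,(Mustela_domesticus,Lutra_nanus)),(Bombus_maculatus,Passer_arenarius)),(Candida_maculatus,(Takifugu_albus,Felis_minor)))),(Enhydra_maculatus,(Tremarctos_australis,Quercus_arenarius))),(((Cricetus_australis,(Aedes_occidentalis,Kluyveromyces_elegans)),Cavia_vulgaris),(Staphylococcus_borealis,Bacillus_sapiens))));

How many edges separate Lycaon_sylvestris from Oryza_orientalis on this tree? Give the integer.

The MRCA of Lycaon_sylvestris and Oryza_orientalis is the root of the tree.
From Lycaon_sylvestris up to that node: 5 branches. From Oryza_orientalis up to the same node: 3 branches. Total: 5 + 3 = 8.

8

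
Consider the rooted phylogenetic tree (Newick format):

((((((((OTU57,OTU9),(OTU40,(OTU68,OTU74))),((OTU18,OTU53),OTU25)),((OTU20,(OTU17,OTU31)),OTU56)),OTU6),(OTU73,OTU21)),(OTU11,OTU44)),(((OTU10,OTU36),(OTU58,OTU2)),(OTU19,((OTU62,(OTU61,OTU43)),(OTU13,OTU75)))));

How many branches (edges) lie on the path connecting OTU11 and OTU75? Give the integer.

8

The MRCA of OTU11 and OTU75 is the root of the tree.
From OTU11 up to that node: 3 branches. From OTU75 up to the same node: 5 branches. Total: 3 + 5 = 8.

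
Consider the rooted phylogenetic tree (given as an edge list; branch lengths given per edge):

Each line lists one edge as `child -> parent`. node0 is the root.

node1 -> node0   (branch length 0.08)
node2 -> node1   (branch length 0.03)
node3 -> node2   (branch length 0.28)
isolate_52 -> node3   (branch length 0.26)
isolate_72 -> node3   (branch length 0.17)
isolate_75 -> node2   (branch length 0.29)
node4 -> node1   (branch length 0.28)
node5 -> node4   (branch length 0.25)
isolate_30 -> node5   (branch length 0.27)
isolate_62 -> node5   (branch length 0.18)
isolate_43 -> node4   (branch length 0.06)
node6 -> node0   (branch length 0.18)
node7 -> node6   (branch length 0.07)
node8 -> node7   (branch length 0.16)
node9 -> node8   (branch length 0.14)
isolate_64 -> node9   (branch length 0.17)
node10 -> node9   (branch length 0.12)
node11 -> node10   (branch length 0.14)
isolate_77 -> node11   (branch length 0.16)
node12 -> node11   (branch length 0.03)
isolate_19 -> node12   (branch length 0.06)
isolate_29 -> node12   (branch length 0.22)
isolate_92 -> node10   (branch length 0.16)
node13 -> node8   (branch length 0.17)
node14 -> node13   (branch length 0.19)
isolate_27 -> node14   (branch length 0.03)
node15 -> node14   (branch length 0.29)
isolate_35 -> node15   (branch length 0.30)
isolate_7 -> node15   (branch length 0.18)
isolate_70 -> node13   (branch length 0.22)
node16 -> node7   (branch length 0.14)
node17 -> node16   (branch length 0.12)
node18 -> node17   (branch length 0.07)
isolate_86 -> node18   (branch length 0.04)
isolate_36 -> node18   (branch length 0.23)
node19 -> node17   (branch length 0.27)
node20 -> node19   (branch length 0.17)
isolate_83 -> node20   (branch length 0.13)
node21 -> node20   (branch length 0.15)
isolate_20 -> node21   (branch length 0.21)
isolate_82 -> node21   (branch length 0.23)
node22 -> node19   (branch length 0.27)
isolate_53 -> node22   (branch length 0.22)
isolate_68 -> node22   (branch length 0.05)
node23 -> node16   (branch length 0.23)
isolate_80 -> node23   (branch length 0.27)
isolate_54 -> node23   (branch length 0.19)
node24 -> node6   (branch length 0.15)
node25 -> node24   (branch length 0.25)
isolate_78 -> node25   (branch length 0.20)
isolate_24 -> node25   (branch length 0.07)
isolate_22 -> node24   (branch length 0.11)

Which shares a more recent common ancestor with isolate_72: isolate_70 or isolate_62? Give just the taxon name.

The MRCA of isolate_72 and isolate_62 subtends (((isolate_52,isolate_72),isolate_75),((isolate_30,isolate_62),isolate_43)) (6 taxa).
The MRCA of isolate_72 and isolate_70 is the root, subtending the entire tree (27 taxa).
The first is nested inside the second, so isolate_72 shares a more recent common ancestor with isolate_62.

isolate_62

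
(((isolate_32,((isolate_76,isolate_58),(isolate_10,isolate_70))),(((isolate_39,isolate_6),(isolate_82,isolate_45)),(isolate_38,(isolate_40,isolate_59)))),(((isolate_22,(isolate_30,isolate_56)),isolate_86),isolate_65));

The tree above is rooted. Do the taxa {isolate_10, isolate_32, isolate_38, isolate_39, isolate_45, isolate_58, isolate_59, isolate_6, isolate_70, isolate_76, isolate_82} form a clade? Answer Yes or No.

No

The MRCA of the listed taxa subtends ((isolate_32,((isolate_76,isolate_58),(isolate_10,isolate_70))),(((isolate_39,isolate_6),(isolate_82,isolate_45)),(isolate_38,(isolate_40,isolate_59)))).
That clade also contains isolate_40, which is not in the proposed group, so the group is not monophyletic.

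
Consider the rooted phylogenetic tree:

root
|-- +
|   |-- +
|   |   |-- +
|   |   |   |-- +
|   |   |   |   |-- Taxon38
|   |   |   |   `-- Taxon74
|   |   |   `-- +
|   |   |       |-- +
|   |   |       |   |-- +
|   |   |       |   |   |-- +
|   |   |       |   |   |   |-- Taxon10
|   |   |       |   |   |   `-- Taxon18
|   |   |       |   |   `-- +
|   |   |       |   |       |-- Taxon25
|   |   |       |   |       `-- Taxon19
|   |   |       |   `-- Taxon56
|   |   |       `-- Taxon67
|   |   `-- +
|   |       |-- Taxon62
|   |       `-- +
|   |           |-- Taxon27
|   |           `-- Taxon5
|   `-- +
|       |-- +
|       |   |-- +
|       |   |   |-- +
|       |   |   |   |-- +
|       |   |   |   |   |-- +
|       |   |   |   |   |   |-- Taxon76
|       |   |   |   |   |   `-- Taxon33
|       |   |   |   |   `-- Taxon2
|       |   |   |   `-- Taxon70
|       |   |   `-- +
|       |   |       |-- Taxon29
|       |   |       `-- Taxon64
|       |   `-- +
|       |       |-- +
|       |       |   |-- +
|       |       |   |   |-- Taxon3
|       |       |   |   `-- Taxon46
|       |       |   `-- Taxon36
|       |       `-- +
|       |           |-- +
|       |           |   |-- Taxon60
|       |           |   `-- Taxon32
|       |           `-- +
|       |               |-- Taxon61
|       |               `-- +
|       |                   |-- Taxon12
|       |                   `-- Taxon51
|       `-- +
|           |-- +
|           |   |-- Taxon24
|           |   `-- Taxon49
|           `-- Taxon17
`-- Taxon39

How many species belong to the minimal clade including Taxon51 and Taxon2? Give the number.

The MRCA of Taxon51 and Taxon2 is the node subtending (((((Taxon76,Taxon33),Taxon2),Taxon70),(Taxon29,Taxon64)),(((Taxon3,Taxon46),Taxon36),((Taxon60,Taxon32),(Taxon61,(Taxon12,Taxon51))))).
That clade contains 14 terminal taxa: Taxon12, Taxon2, Taxon29, Taxon3, Taxon32, Taxon33, Taxon36, Taxon46, Taxon51, Taxon60, Taxon61, Taxon64, Taxon70, Taxon76.

14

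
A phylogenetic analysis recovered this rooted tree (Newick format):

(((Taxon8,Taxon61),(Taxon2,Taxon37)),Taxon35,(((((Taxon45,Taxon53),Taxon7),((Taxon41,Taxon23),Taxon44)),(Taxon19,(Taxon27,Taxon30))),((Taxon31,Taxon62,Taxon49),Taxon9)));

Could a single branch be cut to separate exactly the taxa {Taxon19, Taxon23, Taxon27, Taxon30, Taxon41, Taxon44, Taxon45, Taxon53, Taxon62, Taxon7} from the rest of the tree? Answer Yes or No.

No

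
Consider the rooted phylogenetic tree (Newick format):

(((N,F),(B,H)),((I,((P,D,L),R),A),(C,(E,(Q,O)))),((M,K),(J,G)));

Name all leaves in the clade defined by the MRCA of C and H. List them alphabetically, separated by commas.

A, B, C, D, E, F, G, H, I, J, K, L, M, N, O, P, Q, R

Tracing C: it sits inside (C,(E,(Q,O))).
Tracing H: it sits inside (B,H).
The smallest clade enclosing both is the whole tree (their MRCA is the root), so the answer is all 18 tips in alphabetical order.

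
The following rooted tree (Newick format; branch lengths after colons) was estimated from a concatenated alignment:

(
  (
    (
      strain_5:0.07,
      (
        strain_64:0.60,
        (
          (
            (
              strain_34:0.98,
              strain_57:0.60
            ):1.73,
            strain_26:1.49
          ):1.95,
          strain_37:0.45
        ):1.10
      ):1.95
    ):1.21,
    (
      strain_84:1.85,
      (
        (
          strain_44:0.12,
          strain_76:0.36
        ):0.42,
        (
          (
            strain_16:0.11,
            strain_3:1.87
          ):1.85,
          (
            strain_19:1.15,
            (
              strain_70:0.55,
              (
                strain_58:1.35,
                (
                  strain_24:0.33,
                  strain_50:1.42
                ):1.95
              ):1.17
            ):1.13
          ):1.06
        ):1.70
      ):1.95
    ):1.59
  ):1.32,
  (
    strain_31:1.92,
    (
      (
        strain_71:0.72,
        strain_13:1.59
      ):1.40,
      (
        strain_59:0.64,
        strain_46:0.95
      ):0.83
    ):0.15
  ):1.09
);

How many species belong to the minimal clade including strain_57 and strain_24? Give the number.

16

The MRCA of strain_57 and strain_24 is the node subtending ((strain_5,(strain_64,(((strain_34,strain_57),strain_26),strain_37))),(strain_84,((strain_44,strain_76),((strain_16,strain_3),(strain_19,(strain_70,(strain_58,(strain_24,strain_50)))))))).
That clade contains 16 terminal taxa: strain_16, strain_19, strain_24, strain_26, strain_3, strain_34, strain_37, strain_44, strain_5, strain_50, strain_57, strain_58, strain_64, strain_70, strain_76, strain_84.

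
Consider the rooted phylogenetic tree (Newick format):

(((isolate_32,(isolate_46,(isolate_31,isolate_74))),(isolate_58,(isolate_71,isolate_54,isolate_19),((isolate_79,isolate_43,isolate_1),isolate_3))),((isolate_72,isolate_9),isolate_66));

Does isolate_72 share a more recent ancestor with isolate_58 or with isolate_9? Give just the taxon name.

The MRCA of isolate_72 and isolate_9 subtends (isolate_72,isolate_9) (2 taxa).
The MRCA of isolate_72 and isolate_58 is the root, subtending the entire tree (15 taxa).
The first is nested inside the second, so isolate_72 shares a more recent common ancestor with isolate_9.

isolate_9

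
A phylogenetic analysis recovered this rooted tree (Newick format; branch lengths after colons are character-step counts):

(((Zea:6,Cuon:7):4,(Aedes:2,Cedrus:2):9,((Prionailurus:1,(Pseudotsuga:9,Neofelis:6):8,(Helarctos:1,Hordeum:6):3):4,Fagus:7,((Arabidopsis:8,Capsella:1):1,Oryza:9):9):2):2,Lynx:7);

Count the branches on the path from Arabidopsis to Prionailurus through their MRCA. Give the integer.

The MRCA of Arabidopsis and Prionailurus is the node subtending ((Prionailurus,(Pseudotsuga,Neofelis),(Helarctos,Hordeum)),Fagus,((Arabidopsis,Capsella),Oryza)).
From Arabidopsis up to that node: 3 branches. From Prionailurus up to the same node: 2 branches. Total: 3 + 2 = 5.

5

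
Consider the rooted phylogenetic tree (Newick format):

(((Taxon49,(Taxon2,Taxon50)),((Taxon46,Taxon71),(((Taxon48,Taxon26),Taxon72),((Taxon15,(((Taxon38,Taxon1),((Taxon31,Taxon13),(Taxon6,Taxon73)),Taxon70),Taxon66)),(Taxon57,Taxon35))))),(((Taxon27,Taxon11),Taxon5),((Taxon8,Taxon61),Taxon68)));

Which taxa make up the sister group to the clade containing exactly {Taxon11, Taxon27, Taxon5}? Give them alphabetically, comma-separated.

Taxon61, Taxon68, Taxon8

The clade containing exactly {Taxon11, Taxon27, Taxon5} attaches to the tree at the node subtending (((Taxon27,Taxon11),Taxon5),((Taxon8,Taxon61),Taxon68)).
The other lineage descending from that same node — the sister group — is ((Taxon8,Taxon61),Taxon68); its 3 tips in alphabetical order are the answer.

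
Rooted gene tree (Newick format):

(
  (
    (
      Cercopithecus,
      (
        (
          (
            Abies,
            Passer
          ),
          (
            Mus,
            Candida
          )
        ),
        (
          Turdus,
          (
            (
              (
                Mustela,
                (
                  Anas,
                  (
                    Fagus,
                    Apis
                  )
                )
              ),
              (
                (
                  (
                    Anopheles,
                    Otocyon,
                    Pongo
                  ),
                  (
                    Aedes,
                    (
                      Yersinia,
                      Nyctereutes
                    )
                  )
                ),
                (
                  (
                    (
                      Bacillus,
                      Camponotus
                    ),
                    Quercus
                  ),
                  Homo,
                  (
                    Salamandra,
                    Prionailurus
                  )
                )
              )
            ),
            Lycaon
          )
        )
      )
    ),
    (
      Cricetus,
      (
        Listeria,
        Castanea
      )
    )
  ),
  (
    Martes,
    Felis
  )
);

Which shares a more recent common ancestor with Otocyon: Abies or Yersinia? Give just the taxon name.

The MRCA of Otocyon and Yersinia subtends ((Anopheles,Otocyon,Pongo),(Aedes,(Yersinia,Nyctereutes))) (6 taxa).
The MRCA of Otocyon and Abies subtends (((Abies,Passer),(Mus,Candida)),(Turdus,(((Mustela,(Anas,(Fagus,Apis))),(((Anopheles,Otocyon,Pongo),(Aedes,(Yersinia,Nyctereutes))),(((Bacillus,Camponotus),Quercus),Homo,(Salamandra,Prionailurus)))),Lycaon))) (22 taxa).
The first is nested inside the second, so Otocyon shares a more recent common ancestor with Yersinia.

Yersinia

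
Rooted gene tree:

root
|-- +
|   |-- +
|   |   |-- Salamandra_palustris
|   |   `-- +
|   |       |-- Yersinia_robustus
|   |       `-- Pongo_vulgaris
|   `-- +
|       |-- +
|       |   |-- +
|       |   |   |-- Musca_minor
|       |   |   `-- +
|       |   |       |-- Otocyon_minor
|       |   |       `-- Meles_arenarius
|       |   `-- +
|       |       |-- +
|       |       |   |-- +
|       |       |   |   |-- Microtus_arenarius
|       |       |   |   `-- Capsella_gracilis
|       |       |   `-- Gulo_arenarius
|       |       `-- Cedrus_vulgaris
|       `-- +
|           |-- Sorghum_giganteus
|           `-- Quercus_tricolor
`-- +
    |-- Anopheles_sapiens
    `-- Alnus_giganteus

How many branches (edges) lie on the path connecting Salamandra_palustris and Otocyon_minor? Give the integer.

The MRCA of Salamandra_palustris and Otocyon_minor is the node subtending ((Salamandra_palustris,(Yersinia_robustus,Pongo_vulgaris)),(((Musca_minor,(Otocyon_minor,Meles_arenarius)),(((Microtus_arenarius,Capsella_gracilis),Gulo_arenarius),Cedrus_vulgaris)),(Sorghum_giganteus,Quercus_tricolor))).
From Salamandra_palustris up to that node: 2 branches. From Otocyon_minor up to the same node: 5 branches. Total: 2 + 5 = 7.

7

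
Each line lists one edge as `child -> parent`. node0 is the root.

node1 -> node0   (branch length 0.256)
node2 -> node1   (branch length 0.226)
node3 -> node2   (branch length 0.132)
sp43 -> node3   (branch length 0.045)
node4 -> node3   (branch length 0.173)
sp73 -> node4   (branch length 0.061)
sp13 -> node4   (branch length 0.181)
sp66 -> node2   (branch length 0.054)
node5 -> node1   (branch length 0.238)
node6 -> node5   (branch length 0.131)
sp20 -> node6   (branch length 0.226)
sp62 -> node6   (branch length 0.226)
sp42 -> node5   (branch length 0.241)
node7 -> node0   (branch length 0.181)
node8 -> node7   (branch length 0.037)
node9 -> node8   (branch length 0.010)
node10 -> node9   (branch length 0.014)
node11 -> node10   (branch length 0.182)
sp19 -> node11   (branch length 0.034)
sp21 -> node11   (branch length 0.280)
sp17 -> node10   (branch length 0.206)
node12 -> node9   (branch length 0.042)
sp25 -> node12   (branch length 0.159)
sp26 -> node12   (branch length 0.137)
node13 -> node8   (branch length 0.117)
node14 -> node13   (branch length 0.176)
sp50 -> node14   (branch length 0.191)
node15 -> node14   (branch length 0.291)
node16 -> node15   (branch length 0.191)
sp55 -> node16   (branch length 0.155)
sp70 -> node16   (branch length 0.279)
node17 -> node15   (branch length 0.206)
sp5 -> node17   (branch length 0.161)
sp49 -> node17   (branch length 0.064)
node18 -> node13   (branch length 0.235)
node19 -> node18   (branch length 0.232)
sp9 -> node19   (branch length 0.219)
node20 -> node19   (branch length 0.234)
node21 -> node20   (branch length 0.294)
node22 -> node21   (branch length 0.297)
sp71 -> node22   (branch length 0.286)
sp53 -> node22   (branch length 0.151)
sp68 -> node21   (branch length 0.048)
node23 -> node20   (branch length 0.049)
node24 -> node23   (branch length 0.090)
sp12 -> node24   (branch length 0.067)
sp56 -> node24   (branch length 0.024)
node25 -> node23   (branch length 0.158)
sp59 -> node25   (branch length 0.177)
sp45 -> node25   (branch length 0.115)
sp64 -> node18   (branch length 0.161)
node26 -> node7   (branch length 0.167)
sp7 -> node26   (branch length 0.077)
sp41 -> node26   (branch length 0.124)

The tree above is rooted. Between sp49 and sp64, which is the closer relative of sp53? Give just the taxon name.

The MRCA of sp53 and sp64 subtends ((sp9,(((sp71,sp53),sp68),((sp12,sp56),(sp59,sp45)))),sp64) (9 taxa).
The MRCA of sp53 and sp49 subtends ((sp50,((sp55,sp70),(sp5,sp49))),((sp9,(((sp71,sp53),sp68),((sp12,sp56),(sp59,sp45)))),sp64)) (14 taxa).
The first is nested inside the second, so sp53 shares a more recent common ancestor with sp64.

sp64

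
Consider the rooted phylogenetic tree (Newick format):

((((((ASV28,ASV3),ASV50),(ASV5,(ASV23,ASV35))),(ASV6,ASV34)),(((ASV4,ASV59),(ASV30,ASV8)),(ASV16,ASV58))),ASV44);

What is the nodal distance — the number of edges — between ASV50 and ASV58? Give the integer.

7

The MRCA of ASV50 and ASV58 is the node subtending (((((ASV28,ASV3),ASV50),(ASV5,(ASV23,ASV35))),(ASV6,ASV34)),(((ASV4,ASV59),(ASV30,ASV8)),(ASV16,ASV58))).
From ASV50 up to that node: 4 branches. From ASV58 up to the same node: 3 branches. Total: 4 + 3 = 7.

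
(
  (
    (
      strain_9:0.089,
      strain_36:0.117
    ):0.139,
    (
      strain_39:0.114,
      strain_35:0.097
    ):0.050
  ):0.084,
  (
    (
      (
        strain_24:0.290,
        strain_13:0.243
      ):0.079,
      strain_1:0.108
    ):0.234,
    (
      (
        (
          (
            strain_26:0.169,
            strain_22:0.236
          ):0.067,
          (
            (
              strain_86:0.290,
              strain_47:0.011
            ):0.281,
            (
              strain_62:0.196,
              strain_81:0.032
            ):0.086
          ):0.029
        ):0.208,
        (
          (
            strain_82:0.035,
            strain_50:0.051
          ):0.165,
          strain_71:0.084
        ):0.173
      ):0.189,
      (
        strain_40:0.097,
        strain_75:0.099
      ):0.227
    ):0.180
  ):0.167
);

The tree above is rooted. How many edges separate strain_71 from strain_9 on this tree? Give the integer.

8

The MRCA of strain_71 and strain_9 is the root of the tree.
From strain_71 up to that node: 5 branches. From strain_9 up to the same node: 3 branches. Total: 5 + 3 = 8.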